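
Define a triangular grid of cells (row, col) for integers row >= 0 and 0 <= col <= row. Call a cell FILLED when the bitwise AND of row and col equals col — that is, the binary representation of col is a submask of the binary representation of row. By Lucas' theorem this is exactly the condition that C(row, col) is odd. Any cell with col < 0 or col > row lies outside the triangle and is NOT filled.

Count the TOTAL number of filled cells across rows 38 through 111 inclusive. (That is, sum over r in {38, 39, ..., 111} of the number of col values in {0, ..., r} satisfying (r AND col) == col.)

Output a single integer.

r38=100110 pc3: +8 =8
r39=100111 pc4: +16 =24
r40=101000 pc2: +4 =28
r41=101001 pc3: +8 =36
r42=101010 pc3: +8 =44
r43=101011 pc4: +16 =60
r44=101100 pc3: +8 =68
r45=101101 pc4: +16 =84
r46=101110 pc4: +16 =100
r47=101111 pc5: +32 =132
r48=110000 pc2: +4 =136
r49=110001 pc3: +8 =144
r50=110010 pc3: +8 =152
r51=110011 pc4: +16 =168
r52=110100 pc3: +8 =176
r53=110101 pc4: +16 =192
r54=110110 pc4: +16 =208
r55=110111 pc5: +32 =240
r56=111000 pc3: +8 =248
r57=111001 pc4: +16 =264
r58=111010 pc4: +16 =280
r59=111011 pc5: +32 =312
r60=111100 pc4: +16 =328
r61=111101 pc5: +32 =360
r62=111110 pc5: +32 =392
r63=111111 pc6: +64 =456
r64=1000000 pc1: +2 =458
r65=1000001 pc2: +4 =462
r66=1000010 pc2: +4 =466
r67=1000011 pc3: +8 =474
r68=1000100 pc2: +4 =478
r69=1000101 pc3: +8 =486
r70=1000110 pc3: +8 =494
r71=1000111 pc4: +16 =510
r72=1001000 pc2: +4 =514
r73=1001001 pc3: +8 =522
r74=1001010 pc3: +8 =530
r75=1001011 pc4: +16 =546
r76=1001100 pc3: +8 =554
r77=1001101 pc4: +16 =570
r78=1001110 pc4: +16 =586
r79=1001111 pc5: +32 =618
r80=1010000 pc2: +4 =622
r81=1010001 pc3: +8 =630
r82=1010010 pc3: +8 =638
r83=1010011 pc4: +16 =654
r84=1010100 pc3: +8 =662
r85=1010101 pc4: +16 =678
r86=1010110 pc4: +16 =694
r87=1010111 pc5: +32 =726
r88=1011000 pc3: +8 =734
r89=1011001 pc4: +16 =750
r90=1011010 pc4: +16 =766
r91=1011011 pc5: +32 =798
r92=1011100 pc4: +16 =814
r93=1011101 pc5: +32 =846
r94=1011110 pc5: +32 =878
r95=1011111 pc6: +64 =942
r96=1100000 pc2: +4 =946
r97=1100001 pc3: +8 =954
r98=1100010 pc3: +8 =962
r99=1100011 pc4: +16 =978
r100=1100100 pc3: +8 =986
r101=1100101 pc4: +16 =1002
r102=1100110 pc4: +16 =1018
r103=1100111 pc5: +32 =1050
r104=1101000 pc3: +8 =1058
r105=1101001 pc4: +16 =1074
r106=1101010 pc4: +16 =1090
r107=1101011 pc5: +32 =1122
r108=1101100 pc4: +16 =1138
r109=1101101 pc5: +32 =1170
r110=1101110 pc5: +32 =1202
r111=1101111 pc6: +64 =1266

Answer: 1266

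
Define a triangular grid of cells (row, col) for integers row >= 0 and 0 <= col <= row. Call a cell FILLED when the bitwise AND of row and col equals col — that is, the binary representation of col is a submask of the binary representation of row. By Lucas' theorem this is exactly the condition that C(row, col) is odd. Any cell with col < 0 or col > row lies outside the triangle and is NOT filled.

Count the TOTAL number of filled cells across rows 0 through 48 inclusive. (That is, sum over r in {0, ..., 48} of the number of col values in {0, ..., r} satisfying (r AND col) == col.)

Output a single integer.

Answer: 409

Derivation:
r0=0 pc0: +1 =1
r1=1 pc1: +2 =3
r2=10 pc1: +2 =5
r3=11 pc2: +4 =9
r4=100 pc1: +2 =11
r5=101 pc2: +4 =15
r6=110 pc2: +4 =19
r7=111 pc3: +8 =27
r8=1000 pc1: +2 =29
r9=1001 pc2: +4 =33
r10=1010 pc2: +4 =37
r11=1011 pc3: +8 =45
r12=1100 pc2: +4 =49
r13=1101 pc3: +8 =57
r14=1110 pc3: +8 =65
r15=1111 pc4: +16 =81
r16=10000 pc1: +2 =83
r17=10001 pc2: +4 =87
r18=10010 pc2: +4 =91
r19=10011 pc3: +8 =99
r20=10100 pc2: +4 =103
r21=10101 pc3: +8 =111
r22=10110 pc3: +8 =119
r23=10111 pc4: +16 =135
r24=11000 pc2: +4 =139
r25=11001 pc3: +8 =147
r26=11010 pc3: +8 =155
r27=11011 pc4: +16 =171
r28=11100 pc3: +8 =179
r29=11101 pc4: +16 =195
r30=11110 pc4: +16 =211
r31=11111 pc5: +32 =243
r32=100000 pc1: +2 =245
r33=100001 pc2: +4 =249
r34=100010 pc2: +4 =253
r35=100011 pc3: +8 =261
r36=100100 pc2: +4 =265
r37=100101 pc3: +8 =273
r38=100110 pc3: +8 =281
r39=100111 pc4: +16 =297
r40=101000 pc2: +4 =301
r41=101001 pc3: +8 =309
r42=101010 pc3: +8 =317
r43=101011 pc4: +16 =333
r44=101100 pc3: +8 =341
r45=101101 pc4: +16 =357
r46=101110 pc4: +16 =373
r47=101111 pc5: +32 =405
r48=110000 pc2: +4 =409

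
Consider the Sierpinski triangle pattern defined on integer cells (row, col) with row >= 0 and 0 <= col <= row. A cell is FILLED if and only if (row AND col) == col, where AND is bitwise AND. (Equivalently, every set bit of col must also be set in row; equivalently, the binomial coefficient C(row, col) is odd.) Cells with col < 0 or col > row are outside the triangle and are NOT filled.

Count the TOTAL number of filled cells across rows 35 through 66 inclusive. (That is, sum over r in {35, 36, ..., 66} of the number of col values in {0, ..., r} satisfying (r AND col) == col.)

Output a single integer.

r35=100011 pc3: +8 =8
r36=100100 pc2: +4 =12
r37=100101 pc3: +8 =20
r38=100110 pc3: +8 =28
r39=100111 pc4: +16 =44
r40=101000 pc2: +4 =48
r41=101001 pc3: +8 =56
r42=101010 pc3: +8 =64
r43=101011 pc4: +16 =80
r44=101100 pc3: +8 =88
r45=101101 pc4: +16 =104
r46=101110 pc4: +16 =120
r47=101111 pc5: +32 =152
r48=110000 pc2: +4 =156
r49=110001 pc3: +8 =164
r50=110010 pc3: +8 =172
r51=110011 pc4: +16 =188
r52=110100 pc3: +8 =196
r53=110101 pc4: +16 =212
r54=110110 pc4: +16 =228
r55=110111 pc5: +32 =260
r56=111000 pc3: +8 =268
r57=111001 pc4: +16 =284
r58=111010 pc4: +16 =300
r59=111011 pc5: +32 =332
r60=111100 pc4: +16 =348
r61=111101 pc5: +32 =380
r62=111110 pc5: +32 =412
r63=111111 pc6: +64 =476
r64=1000000 pc1: +2 =478
r65=1000001 pc2: +4 =482
r66=1000010 pc2: +4 =486

Answer: 486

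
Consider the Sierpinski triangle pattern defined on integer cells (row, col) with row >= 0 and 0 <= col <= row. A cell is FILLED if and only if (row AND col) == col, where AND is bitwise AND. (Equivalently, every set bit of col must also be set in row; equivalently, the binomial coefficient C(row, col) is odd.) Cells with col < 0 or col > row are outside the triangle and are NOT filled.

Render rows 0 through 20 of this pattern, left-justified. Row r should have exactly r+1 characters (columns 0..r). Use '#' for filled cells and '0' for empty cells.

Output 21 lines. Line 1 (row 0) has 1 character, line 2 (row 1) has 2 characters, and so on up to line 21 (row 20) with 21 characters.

Answer: #
##
#0#
####
#000#
##00##
#0#0#0#
########
#0000000#
##000000##
#0#00000#0#
####0000####
#000#000#000#
##00##00##00##
#0#0#0#0#0#0#0#
################
#000000000000000#
##00000000000000##
#0#0000000000000#0#
####000000000000####
#000#00000000000#000#

Derivation:
r0=0: #
r1=1: ##
r2=10: #0#
r3=11: ####
r4=100: #000#
r5=101: ##00##
r6=110: #0#0#0#
r7=111: ########
r8=1000: #0000000#
r9=1001: ##000000##
r10=1010: #0#00000#0#
r11=1011: ####0000####
r12=1100: #000#000#000#
r13=1101: ##00##00##00##
r14=1110: #0#0#0#0#0#0#0#
r15=1111: ################
r16=10000: #000000000000000#
r17=10001: ##00000000000000##
r18=10010: #0#0000000000000#0#
r19=10011: ####000000000000####
r20=10100: #000#00000000000#000#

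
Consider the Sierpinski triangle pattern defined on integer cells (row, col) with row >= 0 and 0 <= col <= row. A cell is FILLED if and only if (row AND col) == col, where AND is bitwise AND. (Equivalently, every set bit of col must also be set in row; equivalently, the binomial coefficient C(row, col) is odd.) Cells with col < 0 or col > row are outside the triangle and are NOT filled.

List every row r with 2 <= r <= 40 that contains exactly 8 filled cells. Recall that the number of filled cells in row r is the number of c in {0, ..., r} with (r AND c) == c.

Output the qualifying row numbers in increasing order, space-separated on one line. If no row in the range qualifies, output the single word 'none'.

Row r has 2^popcount(r) filled cells, so we need popcount(r) = log2(8) = 3.
Scan r = 2..40 and keep those with exactly 3 one-bits:
r=2=10 popcount=1 -> skip
r=3=11 popcount=2 -> skip
r=4=100 popcount=1 -> skip
r=5=101 popcount=2 -> skip
r=6=110 popcount=2 -> skip
r=7=111 popcount=3 -> KEEP
r=8=1000 popcount=1 -> skip
r=9=1001 popcount=2 -> skip
r=10=1010 popcount=2 -> skip
r=11=1011 popcount=3 -> KEEP
r=12=1100 popcount=2 -> skip
r=13=1101 popcount=3 -> KEEP
r=14=1110 popcount=3 -> KEEP
r=15=1111 popcount=4 -> skip
r=16=10000 popcount=1 -> skip
r=17=10001 popcount=2 -> skip
r=18=10010 popcount=2 -> skip
r=19=10011 popcount=3 -> KEEP
r=20=10100 popcount=2 -> skip
r=21=10101 popcount=3 -> KEEP
r=22=10110 popcount=3 -> KEEP
r=23=10111 popcount=4 -> skip
r=24=11000 popcount=2 -> skip
r=25=11001 popcount=3 -> KEEP
r=26=11010 popcount=3 -> KEEP
r=27=11011 popcount=4 -> skip
r=28=11100 popcount=3 -> KEEP
r=29=11101 popcount=4 -> skip
r=30=11110 popcount=4 -> skip
r=31=11111 popcount=5 -> skip
r=32=100000 popcount=1 -> skip
r=33=100001 popcount=2 -> skip
r=34=100010 popcount=2 -> skip
r=35=100011 popcount=3 -> KEEP
r=36=100100 popcount=2 -> skip
r=37=100101 popcount=3 -> KEEP
r=38=100110 popcount=3 -> KEEP
r=39=100111 popcount=4 -> skip
r=40=101000 popcount=2 -> skip
Kept rows: 7 11 13 14 19 21 22 25 26 28 35 37 38

Answer: 7 11 13 14 19 21 22 25 26 28 35 37 38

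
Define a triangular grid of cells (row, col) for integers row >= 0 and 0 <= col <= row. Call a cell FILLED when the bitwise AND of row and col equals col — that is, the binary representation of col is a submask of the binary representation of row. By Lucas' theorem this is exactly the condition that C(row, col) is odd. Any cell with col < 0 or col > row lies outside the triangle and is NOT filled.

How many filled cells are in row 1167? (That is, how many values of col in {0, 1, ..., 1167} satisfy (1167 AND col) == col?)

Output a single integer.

Answer: 64

Derivation:
1167 in binary = 10010001111
popcount(1167) = number of 1-bits in 10010001111 = 6
A col c satisfies (1167 AND c) == c iff every set bit of c is also set in 1167; each of the 6 set bits of 1167 can independently be on or off in c.
count = 2^6 = 64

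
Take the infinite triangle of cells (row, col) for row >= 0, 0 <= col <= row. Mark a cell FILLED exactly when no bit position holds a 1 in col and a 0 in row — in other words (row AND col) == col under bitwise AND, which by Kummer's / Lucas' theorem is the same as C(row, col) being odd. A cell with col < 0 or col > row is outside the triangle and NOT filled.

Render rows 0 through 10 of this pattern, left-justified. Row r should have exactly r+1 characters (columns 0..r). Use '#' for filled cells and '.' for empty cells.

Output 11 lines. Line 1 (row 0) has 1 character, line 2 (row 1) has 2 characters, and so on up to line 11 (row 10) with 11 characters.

Answer: #
##
#.#
####
#...#
##..##
#.#.#.#
########
#.......#
##......##
#.#.....#.#

Derivation:
r0=0: #
r1=1: ##
r2=10: #.#
r3=11: ####
r4=100: #...#
r5=101: ##..##
r6=110: #.#.#.#
r7=111: ########
r8=1000: #.......#
r9=1001: ##......##
r10=1010: #.#.....#.#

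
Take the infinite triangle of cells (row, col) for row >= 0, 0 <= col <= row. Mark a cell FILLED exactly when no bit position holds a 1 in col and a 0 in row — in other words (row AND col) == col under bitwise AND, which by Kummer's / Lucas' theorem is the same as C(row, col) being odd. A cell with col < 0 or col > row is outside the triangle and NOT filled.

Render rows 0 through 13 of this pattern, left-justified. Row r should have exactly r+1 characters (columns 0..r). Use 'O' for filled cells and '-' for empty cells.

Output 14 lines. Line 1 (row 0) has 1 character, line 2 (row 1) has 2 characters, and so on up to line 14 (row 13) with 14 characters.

r0=0: O
r1=1: OO
r2=10: O-O
r3=11: OOOO
r4=100: O---O
r5=101: OO--OO
r6=110: O-O-O-O
r7=111: OOOOOOOO
r8=1000: O-------O
r9=1001: OO------OO
r10=1010: O-O-----O-O
r11=1011: OOOO----OOOO
r12=1100: O---O---O---O
r13=1101: OO--OO--OO--OO

Answer: O
OO
O-O
OOOO
O---O
OO--OO
O-O-O-O
OOOOOOOO
O-------O
OO------OO
O-O-----O-O
OOOO----OOOO
O---O---O---O
OO--OO--OO--OO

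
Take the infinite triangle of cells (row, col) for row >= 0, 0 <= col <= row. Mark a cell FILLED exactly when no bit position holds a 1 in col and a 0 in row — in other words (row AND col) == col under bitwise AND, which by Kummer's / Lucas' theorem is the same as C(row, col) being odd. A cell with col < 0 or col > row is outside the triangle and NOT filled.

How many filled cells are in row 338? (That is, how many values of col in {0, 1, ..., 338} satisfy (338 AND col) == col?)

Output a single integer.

338 in binary = 101010010
popcount(338) = number of 1-bits in 101010010 = 4
A col c satisfies (338 AND c) == c iff every set bit of c is also set in 338; each of the 4 set bits of 338 can independently be on or off in c.
count = 2^4 = 16

Answer: 16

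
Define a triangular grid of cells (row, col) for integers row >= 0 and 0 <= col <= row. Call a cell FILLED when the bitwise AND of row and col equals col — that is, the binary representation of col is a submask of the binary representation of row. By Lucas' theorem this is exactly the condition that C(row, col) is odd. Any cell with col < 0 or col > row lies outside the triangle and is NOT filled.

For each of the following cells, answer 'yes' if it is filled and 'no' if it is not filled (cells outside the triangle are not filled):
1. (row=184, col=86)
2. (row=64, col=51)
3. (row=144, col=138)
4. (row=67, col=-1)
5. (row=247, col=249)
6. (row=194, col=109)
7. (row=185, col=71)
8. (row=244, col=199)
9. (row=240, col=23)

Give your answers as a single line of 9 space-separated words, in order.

(184,86): row=0b10111000, col=0b1010110, row AND col = 0b10000 = 16; 16 != 86 -> empty
(64,51): row=0b1000000, col=0b110011, row AND col = 0b0 = 0; 0 != 51 -> empty
(144,138): row=0b10010000, col=0b10001010, row AND col = 0b10000000 = 128; 128 != 138 -> empty
(67,-1): col outside [0, 67] -> not filled
(247,249): col outside [0, 247] -> not filled
(194,109): row=0b11000010, col=0b1101101, row AND col = 0b1000000 = 64; 64 != 109 -> empty
(185,71): row=0b10111001, col=0b1000111, row AND col = 0b1 = 1; 1 != 71 -> empty
(244,199): row=0b11110100, col=0b11000111, row AND col = 0b11000100 = 196; 196 != 199 -> empty
(240,23): row=0b11110000, col=0b10111, row AND col = 0b10000 = 16; 16 != 23 -> empty

Answer: no no no no no no no no no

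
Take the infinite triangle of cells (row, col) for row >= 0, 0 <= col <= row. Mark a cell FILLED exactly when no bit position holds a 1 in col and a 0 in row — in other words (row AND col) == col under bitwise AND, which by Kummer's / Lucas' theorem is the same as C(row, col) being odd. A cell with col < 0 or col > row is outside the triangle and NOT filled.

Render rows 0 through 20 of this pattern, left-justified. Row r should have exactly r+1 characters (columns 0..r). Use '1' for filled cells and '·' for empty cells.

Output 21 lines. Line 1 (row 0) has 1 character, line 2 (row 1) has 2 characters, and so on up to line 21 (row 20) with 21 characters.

Answer: 1
11
1·1
1111
1···1
11··11
1·1·1·1
11111111
1·······1
11······11
1·1·····1·1
1111····1111
1···1···1···1
11··11··11··11
1·1·1·1·1·1·1·1
1111111111111111
1···············1
11··············11
1·1·············1·1
1111············1111
1···1···········1···1

Derivation:
r0=0: 1
r1=1: 11
r2=10: 1·1
r3=11: 1111
r4=100: 1···1
r5=101: 11··11
r6=110: 1·1·1·1
r7=111: 11111111
r8=1000: 1·······1
r9=1001: 11······11
r10=1010: 1·1·····1·1
r11=1011: 1111····1111
r12=1100: 1···1···1···1
r13=1101: 11··11··11··11
r14=1110: 1·1·1·1·1·1·1·1
r15=1111: 1111111111111111
r16=10000: 1···············1
r17=10001: 11··············11
r18=10010: 1·1·············1·1
r19=10011: 1111············1111
r20=10100: 1···1···········1···1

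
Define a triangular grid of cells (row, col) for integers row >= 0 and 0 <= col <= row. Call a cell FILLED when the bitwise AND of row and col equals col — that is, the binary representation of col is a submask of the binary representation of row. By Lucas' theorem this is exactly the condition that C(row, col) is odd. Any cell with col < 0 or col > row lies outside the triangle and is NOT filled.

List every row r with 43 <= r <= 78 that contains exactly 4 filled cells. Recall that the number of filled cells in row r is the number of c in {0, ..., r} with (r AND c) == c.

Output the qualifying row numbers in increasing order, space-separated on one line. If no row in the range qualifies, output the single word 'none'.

Row r has 2^popcount(r) filled cells, so we need popcount(r) = log2(4) = 2.
Scan r = 43..78 and keep those with exactly 2 one-bits:
r=43=101011 popcount=4 -> skip
r=44=101100 popcount=3 -> skip
r=45=101101 popcount=4 -> skip
r=46=101110 popcount=4 -> skip
r=47=101111 popcount=5 -> skip
r=48=110000 popcount=2 -> KEEP
r=49=110001 popcount=3 -> skip
r=50=110010 popcount=3 -> skip
r=51=110011 popcount=4 -> skip
r=52=110100 popcount=3 -> skip
r=53=110101 popcount=4 -> skip
r=54=110110 popcount=4 -> skip
r=55=110111 popcount=5 -> skip
r=56=111000 popcount=3 -> skip
r=57=111001 popcount=4 -> skip
r=58=111010 popcount=4 -> skip
r=59=111011 popcount=5 -> skip
r=60=111100 popcount=4 -> skip
r=61=111101 popcount=5 -> skip
r=62=111110 popcount=5 -> skip
r=63=111111 popcount=6 -> skip
r=64=1000000 popcount=1 -> skip
r=65=1000001 popcount=2 -> KEEP
r=66=1000010 popcount=2 -> KEEP
r=67=1000011 popcount=3 -> skip
r=68=1000100 popcount=2 -> KEEP
r=69=1000101 popcount=3 -> skip
r=70=1000110 popcount=3 -> skip
r=71=1000111 popcount=4 -> skip
r=72=1001000 popcount=2 -> KEEP
r=73=1001001 popcount=3 -> skip
r=74=1001010 popcount=3 -> skip
r=75=1001011 popcount=4 -> skip
r=76=1001100 popcount=3 -> skip
r=77=1001101 popcount=4 -> skip
r=78=1001110 popcount=4 -> skip
Kept rows: 48 65 66 68 72

Answer: 48 65 66 68 72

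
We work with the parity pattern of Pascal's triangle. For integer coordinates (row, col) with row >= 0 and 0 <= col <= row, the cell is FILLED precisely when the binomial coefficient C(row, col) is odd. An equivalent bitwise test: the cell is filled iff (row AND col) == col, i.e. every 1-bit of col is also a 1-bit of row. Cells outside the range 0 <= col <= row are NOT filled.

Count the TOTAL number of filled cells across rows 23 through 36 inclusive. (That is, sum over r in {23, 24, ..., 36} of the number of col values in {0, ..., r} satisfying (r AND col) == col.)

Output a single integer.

r23=10111 pc4: +16 =16
r24=11000 pc2: +4 =20
r25=11001 pc3: +8 =28
r26=11010 pc3: +8 =36
r27=11011 pc4: +16 =52
r28=11100 pc3: +8 =60
r29=11101 pc4: +16 =76
r30=11110 pc4: +16 =92
r31=11111 pc5: +32 =124
r32=100000 pc1: +2 =126
r33=100001 pc2: +4 =130
r34=100010 pc2: +4 =134
r35=100011 pc3: +8 =142
r36=100100 pc2: +4 =146

Answer: 146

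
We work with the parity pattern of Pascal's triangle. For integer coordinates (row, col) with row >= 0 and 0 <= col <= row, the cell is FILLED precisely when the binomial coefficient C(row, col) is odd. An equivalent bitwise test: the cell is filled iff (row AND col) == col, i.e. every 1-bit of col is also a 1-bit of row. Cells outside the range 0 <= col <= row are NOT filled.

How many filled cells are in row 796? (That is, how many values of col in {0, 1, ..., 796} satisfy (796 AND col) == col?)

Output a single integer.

Answer: 32

Derivation:
796 in binary = 1100011100
popcount(796) = number of 1-bits in 1100011100 = 5
A col c satisfies (796 AND c) == c iff every set bit of c is also set in 796; each of the 5 set bits of 796 can independently be on or off in c.
count = 2^5 = 32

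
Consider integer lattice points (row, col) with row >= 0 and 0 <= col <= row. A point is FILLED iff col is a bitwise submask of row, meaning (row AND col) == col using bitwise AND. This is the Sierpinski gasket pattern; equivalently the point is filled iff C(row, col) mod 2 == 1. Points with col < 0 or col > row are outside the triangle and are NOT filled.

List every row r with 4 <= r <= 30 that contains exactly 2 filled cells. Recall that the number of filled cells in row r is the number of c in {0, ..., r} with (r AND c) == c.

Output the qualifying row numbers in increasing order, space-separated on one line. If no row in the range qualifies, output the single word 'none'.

Row r has 2^popcount(r) filled cells, so we need popcount(r) = log2(2) = 1.
Scan r = 4..30 and keep those with exactly 1 one-bits:
r=4=100 popcount=1 -> KEEP
r=5=101 popcount=2 -> skip
r=6=110 popcount=2 -> skip
r=7=111 popcount=3 -> skip
r=8=1000 popcount=1 -> KEEP
r=9=1001 popcount=2 -> skip
r=10=1010 popcount=2 -> skip
r=11=1011 popcount=3 -> skip
r=12=1100 popcount=2 -> skip
r=13=1101 popcount=3 -> skip
r=14=1110 popcount=3 -> skip
r=15=1111 popcount=4 -> skip
r=16=10000 popcount=1 -> KEEP
r=17=10001 popcount=2 -> skip
r=18=10010 popcount=2 -> skip
r=19=10011 popcount=3 -> skip
r=20=10100 popcount=2 -> skip
r=21=10101 popcount=3 -> skip
r=22=10110 popcount=3 -> skip
r=23=10111 popcount=4 -> skip
r=24=11000 popcount=2 -> skip
r=25=11001 popcount=3 -> skip
r=26=11010 popcount=3 -> skip
r=27=11011 popcount=4 -> skip
r=28=11100 popcount=3 -> skip
r=29=11101 popcount=4 -> skip
r=30=11110 popcount=4 -> skip
Kept rows: 4 8 16

Answer: 4 8 16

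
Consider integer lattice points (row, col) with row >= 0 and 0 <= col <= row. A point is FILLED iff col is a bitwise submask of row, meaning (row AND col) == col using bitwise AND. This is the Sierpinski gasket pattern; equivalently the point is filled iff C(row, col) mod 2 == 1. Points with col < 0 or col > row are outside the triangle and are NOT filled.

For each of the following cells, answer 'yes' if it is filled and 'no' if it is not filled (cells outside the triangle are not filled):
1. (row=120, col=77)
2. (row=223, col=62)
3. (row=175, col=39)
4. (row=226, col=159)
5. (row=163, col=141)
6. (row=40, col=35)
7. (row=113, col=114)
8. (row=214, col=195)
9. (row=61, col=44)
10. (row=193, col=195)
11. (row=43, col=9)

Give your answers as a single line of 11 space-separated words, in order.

Answer: no no yes no no no no no yes no yes

Derivation:
(120,77): row=0b1111000, col=0b1001101, row AND col = 0b1001000 = 72; 72 != 77 -> empty
(223,62): row=0b11011111, col=0b111110, row AND col = 0b11110 = 30; 30 != 62 -> empty
(175,39): row=0b10101111, col=0b100111, row AND col = 0b100111 = 39; 39 == 39 -> filled
(226,159): row=0b11100010, col=0b10011111, row AND col = 0b10000010 = 130; 130 != 159 -> empty
(163,141): row=0b10100011, col=0b10001101, row AND col = 0b10000001 = 129; 129 != 141 -> empty
(40,35): row=0b101000, col=0b100011, row AND col = 0b100000 = 32; 32 != 35 -> empty
(113,114): col outside [0, 113] -> not filled
(214,195): row=0b11010110, col=0b11000011, row AND col = 0b11000010 = 194; 194 != 195 -> empty
(61,44): row=0b111101, col=0b101100, row AND col = 0b101100 = 44; 44 == 44 -> filled
(193,195): col outside [0, 193] -> not filled
(43,9): row=0b101011, col=0b1001, row AND col = 0b1001 = 9; 9 == 9 -> filled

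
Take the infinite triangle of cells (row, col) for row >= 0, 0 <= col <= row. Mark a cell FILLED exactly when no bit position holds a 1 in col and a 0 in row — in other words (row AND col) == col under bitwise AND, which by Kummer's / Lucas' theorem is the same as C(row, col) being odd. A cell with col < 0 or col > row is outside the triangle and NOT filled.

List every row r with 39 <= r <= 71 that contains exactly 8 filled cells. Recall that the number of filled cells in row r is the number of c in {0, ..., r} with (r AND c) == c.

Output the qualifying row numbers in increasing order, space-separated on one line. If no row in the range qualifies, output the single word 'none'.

Answer: 41 42 44 49 50 52 56 67 69 70

Derivation:
Row r has 2^popcount(r) filled cells, so we need popcount(r) = log2(8) = 3.
Scan r = 39..71 and keep those with exactly 3 one-bits:
r=39=100111 popcount=4 -> skip
r=40=101000 popcount=2 -> skip
r=41=101001 popcount=3 -> KEEP
r=42=101010 popcount=3 -> KEEP
r=43=101011 popcount=4 -> skip
r=44=101100 popcount=3 -> KEEP
r=45=101101 popcount=4 -> skip
r=46=101110 popcount=4 -> skip
r=47=101111 popcount=5 -> skip
r=48=110000 popcount=2 -> skip
r=49=110001 popcount=3 -> KEEP
r=50=110010 popcount=3 -> KEEP
r=51=110011 popcount=4 -> skip
r=52=110100 popcount=3 -> KEEP
r=53=110101 popcount=4 -> skip
r=54=110110 popcount=4 -> skip
r=55=110111 popcount=5 -> skip
r=56=111000 popcount=3 -> KEEP
r=57=111001 popcount=4 -> skip
r=58=111010 popcount=4 -> skip
r=59=111011 popcount=5 -> skip
r=60=111100 popcount=4 -> skip
r=61=111101 popcount=5 -> skip
r=62=111110 popcount=5 -> skip
r=63=111111 popcount=6 -> skip
r=64=1000000 popcount=1 -> skip
r=65=1000001 popcount=2 -> skip
r=66=1000010 popcount=2 -> skip
r=67=1000011 popcount=3 -> KEEP
r=68=1000100 popcount=2 -> skip
r=69=1000101 popcount=3 -> KEEP
r=70=1000110 popcount=3 -> KEEP
r=71=1000111 popcount=4 -> skip
Kept rows: 41 42 44 49 50 52 56 67 69 70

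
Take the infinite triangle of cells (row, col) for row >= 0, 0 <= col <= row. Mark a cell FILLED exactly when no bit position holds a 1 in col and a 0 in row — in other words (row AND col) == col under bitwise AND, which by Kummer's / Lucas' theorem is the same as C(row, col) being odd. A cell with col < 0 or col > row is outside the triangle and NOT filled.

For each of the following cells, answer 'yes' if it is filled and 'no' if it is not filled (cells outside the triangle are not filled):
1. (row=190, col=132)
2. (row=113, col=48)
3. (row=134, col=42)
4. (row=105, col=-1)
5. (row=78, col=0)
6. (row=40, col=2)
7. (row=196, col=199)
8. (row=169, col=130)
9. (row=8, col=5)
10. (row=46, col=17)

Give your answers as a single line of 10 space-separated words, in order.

(190,132): row=0b10111110, col=0b10000100, row AND col = 0b10000100 = 132; 132 == 132 -> filled
(113,48): row=0b1110001, col=0b110000, row AND col = 0b110000 = 48; 48 == 48 -> filled
(134,42): row=0b10000110, col=0b101010, row AND col = 0b10 = 2; 2 != 42 -> empty
(105,-1): col outside [0, 105] -> not filled
(78,0): row=0b1001110, col=0b0, row AND col = 0b0 = 0; 0 == 0 -> filled
(40,2): row=0b101000, col=0b10, row AND col = 0b0 = 0; 0 != 2 -> empty
(196,199): col outside [0, 196] -> not filled
(169,130): row=0b10101001, col=0b10000010, row AND col = 0b10000000 = 128; 128 != 130 -> empty
(8,5): row=0b1000, col=0b101, row AND col = 0b0 = 0; 0 != 5 -> empty
(46,17): row=0b101110, col=0b10001, row AND col = 0b0 = 0; 0 != 17 -> empty

Answer: yes yes no no yes no no no no no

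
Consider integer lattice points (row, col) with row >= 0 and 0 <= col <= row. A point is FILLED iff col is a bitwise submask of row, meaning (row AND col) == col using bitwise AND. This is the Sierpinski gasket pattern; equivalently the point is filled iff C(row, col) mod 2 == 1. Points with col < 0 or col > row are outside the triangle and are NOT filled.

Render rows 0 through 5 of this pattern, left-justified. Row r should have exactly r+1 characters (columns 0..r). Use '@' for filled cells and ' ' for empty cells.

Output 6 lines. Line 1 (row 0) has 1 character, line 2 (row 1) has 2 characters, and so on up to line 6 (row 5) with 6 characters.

r0=0: @
r1=1: @@
r2=10: @ @
r3=11: @@@@
r4=100: @   @
r5=101: @@  @@

Answer: @
@@
@ @
@@@@
@   @
@@  @@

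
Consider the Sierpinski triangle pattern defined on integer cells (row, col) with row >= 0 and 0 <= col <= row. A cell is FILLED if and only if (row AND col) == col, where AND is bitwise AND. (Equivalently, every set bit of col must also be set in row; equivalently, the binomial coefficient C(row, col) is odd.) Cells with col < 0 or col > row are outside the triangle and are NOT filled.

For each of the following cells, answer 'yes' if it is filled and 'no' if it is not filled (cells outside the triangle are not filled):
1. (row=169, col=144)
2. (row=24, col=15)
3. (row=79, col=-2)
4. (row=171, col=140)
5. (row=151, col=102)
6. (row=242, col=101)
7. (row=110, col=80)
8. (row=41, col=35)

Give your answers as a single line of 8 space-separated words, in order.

Answer: no no no no no no no no

Derivation:
(169,144): row=0b10101001, col=0b10010000, row AND col = 0b10000000 = 128; 128 != 144 -> empty
(24,15): row=0b11000, col=0b1111, row AND col = 0b1000 = 8; 8 != 15 -> empty
(79,-2): col outside [0, 79] -> not filled
(171,140): row=0b10101011, col=0b10001100, row AND col = 0b10001000 = 136; 136 != 140 -> empty
(151,102): row=0b10010111, col=0b1100110, row AND col = 0b110 = 6; 6 != 102 -> empty
(242,101): row=0b11110010, col=0b1100101, row AND col = 0b1100000 = 96; 96 != 101 -> empty
(110,80): row=0b1101110, col=0b1010000, row AND col = 0b1000000 = 64; 64 != 80 -> empty
(41,35): row=0b101001, col=0b100011, row AND col = 0b100001 = 33; 33 != 35 -> empty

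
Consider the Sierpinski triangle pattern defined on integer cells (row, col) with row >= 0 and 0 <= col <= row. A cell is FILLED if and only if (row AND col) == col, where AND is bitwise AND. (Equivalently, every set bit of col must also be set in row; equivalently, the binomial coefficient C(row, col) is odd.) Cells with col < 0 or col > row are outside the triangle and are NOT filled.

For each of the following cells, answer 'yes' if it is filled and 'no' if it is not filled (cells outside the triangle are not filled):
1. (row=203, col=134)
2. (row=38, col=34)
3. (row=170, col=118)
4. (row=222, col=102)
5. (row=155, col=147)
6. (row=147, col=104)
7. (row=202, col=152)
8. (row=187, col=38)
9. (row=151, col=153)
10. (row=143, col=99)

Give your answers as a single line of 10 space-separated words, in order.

(203,134): row=0b11001011, col=0b10000110, row AND col = 0b10000010 = 130; 130 != 134 -> empty
(38,34): row=0b100110, col=0b100010, row AND col = 0b100010 = 34; 34 == 34 -> filled
(170,118): row=0b10101010, col=0b1110110, row AND col = 0b100010 = 34; 34 != 118 -> empty
(222,102): row=0b11011110, col=0b1100110, row AND col = 0b1000110 = 70; 70 != 102 -> empty
(155,147): row=0b10011011, col=0b10010011, row AND col = 0b10010011 = 147; 147 == 147 -> filled
(147,104): row=0b10010011, col=0b1101000, row AND col = 0b0 = 0; 0 != 104 -> empty
(202,152): row=0b11001010, col=0b10011000, row AND col = 0b10001000 = 136; 136 != 152 -> empty
(187,38): row=0b10111011, col=0b100110, row AND col = 0b100010 = 34; 34 != 38 -> empty
(151,153): col outside [0, 151] -> not filled
(143,99): row=0b10001111, col=0b1100011, row AND col = 0b11 = 3; 3 != 99 -> empty

Answer: no yes no no yes no no no no no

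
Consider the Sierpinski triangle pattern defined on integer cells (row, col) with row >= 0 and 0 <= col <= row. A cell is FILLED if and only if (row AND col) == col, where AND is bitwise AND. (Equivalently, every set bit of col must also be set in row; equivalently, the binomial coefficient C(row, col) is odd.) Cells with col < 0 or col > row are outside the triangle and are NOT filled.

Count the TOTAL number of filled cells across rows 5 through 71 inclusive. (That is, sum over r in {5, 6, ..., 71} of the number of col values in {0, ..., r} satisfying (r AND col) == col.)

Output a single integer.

r5=101 pc2: +4 =4
r6=110 pc2: +4 =8
r7=111 pc3: +8 =16
r8=1000 pc1: +2 =18
r9=1001 pc2: +4 =22
r10=1010 pc2: +4 =26
r11=1011 pc3: +8 =34
r12=1100 pc2: +4 =38
r13=1101 pc3: +8 =46
r14=1110 pc3: +8 =54
r15=1111 pc4: +16 =70
r16=10000 pc1: +2 =72
r17=10001 pc2: +4 =76
r18=10010 pc2: +4 =80
r19=10011 pc3: +8 =88
r20=10100 pc2: +4 =92
r21=10101 pc3: +8 =100
r22=10110 pc3: +8 =108
r23=10111 pc4: +16 =124
r24=11000 pc2: +4 =128
r25=11001 pc3: +8 =136
r26=11010 pc3: +8 =144
r27=11011 pc4: +16 =160
r28=11100 pc3: +8 =168
r29=11101 pc4: +16 =184
r30=11110 pc4: +16 =200
r31=11111 pc5: +32 =232
r32=100000 pc1: +2 =234
r33=100001 pc2: +4 =238
r34=100010 pc2: +4 =242
r35=100011 pc3: +8 =250
r36=100100 pc2: +4 =254
r37=100101 pc3: +8 =262
r38=100110 pc3: +8 =270
r39=100111 pc4: +16 =286
r40=101000 pc2: +4 =290
r41=101001 pc3: +8 =298
r42=101010 pc3: +8 =306
r43=101011 pc4: +16 =322
r44=101100 pc3: +8 =330
r45=101101 pc4: +16 =346
r46=101110 pc4: +16 =362
r47=101111 pc5: +32 =394
r48=110000 pc2: +4 =398
r49=110001 pc3: +8 =406
r50=110010 pc3: +8 =414
r51=110011 pc4: +16 =430
r52=110100 pc3: +8 =438
r53=110101 pc4: +16 =454
r54=110110 pc4: +16 =470
r55=110111 pc5: +32 =502
r56=111000 pc3: +8 =510
r57=111001 pc4: +16 =526
r58=111010 pc4: +16 =542
r59=111011 pc5: +32 =574
r60=111100 pc4: +16 =590
r61=111101 pc5: +32 =622
r62=111110 pc5: +32 =654
r63=111111 pc6: +64 =718
r64=1000000 pc1: +2 =720
r65=1000001 pc2: +4 =724
r66=1000010 pc2: +4 =728
r67=1000011 pc3: +8 =736
r68=1000100 pc2: +4 =740
r69=1000101 pc3: +8 =748
r70=1000110 pc3: +8 =756
r71=1000111 pc4: +16 =772

Answer: 772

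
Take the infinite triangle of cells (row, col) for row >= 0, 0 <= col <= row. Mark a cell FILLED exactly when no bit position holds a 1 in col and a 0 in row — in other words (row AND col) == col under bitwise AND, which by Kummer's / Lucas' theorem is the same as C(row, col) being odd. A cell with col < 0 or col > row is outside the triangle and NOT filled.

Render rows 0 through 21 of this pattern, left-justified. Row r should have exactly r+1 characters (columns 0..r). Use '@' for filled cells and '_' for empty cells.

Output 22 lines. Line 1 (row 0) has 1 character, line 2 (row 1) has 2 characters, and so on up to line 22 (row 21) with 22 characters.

r0=0: @
r1=1: @@
r2=10: @_@
r3=11: @@@@
r4=100: @___@
r5=101: @@__@@
r6=110: @_@_@_@
r7=111: @@@@@@@@
r8=1000: @_______@
r9=1001: @@______@@
r10=1010: @_@_____@_@
r11=1011: @@@@____@@@@
r12=1100: @___@___@___@
r13=1101: @@__@@__@@__@@
r14=1110: @_@_@_@_@_@_@_@
r15=1111: @@@@@@@@@@@@@@@@
r16=10000: @_______________@
r17=10001: @@______________@@
r18=10010: @_@_____________@_@
r19=10011: @@@@____________@@@@
r20=10100: @___@___________@___@
r21=10101: @@__@@__________@@__@@

Answer: @
@@
@_@
@@@@
@___@
@@__@@
@_@_@_@
@@@@@@@@
@_______@
@@______@@
@_@_____@_@
@@@@____@@@@
@___@___@___@
@@__@@__@@__@@
@_@_@_@_@_@_@_@
@@@@@@@@@@@@@@@@
@_______________@
@@______________@@
@_@_____________@_@
@@@@____________@@@@
@___@___________@___@
@@__@@__________@@__@@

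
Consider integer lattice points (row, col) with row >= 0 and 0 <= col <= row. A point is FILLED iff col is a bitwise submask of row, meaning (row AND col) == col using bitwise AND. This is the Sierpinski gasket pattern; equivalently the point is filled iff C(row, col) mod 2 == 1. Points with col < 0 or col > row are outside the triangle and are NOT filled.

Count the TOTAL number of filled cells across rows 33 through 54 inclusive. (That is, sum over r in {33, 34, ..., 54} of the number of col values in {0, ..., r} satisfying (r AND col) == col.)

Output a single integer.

Answer: 236

Derivation:
r33=100001 pc2: +4 =4
r34=100010 pc2: +4 =8
r35=100011 pc3: +8 =16
r36=100100 pc2: +4 =20
r37=100101 pc3: +8 =28
r38=100110 pc3: +8 =36
r39=100111 pc4: +16 =52
r40=101000 pc2: +4 =56
r41=101001 pc3: +8 =64
r42=101010 pc3: +8 =72
r43=101011 pc4: +16 =88
r44=101100 pc3: +8 =96
r45=101101 pc4: +16 =112
r46=101110 pc4: +16 =128
r47=101111 pc5: +32 =160
r48=110000 pc2: +4 =164
r49=110001 pc3: +8 =172
r50=110010 pc3: +8 =180
r51=110011 pc4: +16 =196
r52=110100 pc3: +8 =204
r53=110101 pc4: +16 =220
r54=110110 pc4: +16 =236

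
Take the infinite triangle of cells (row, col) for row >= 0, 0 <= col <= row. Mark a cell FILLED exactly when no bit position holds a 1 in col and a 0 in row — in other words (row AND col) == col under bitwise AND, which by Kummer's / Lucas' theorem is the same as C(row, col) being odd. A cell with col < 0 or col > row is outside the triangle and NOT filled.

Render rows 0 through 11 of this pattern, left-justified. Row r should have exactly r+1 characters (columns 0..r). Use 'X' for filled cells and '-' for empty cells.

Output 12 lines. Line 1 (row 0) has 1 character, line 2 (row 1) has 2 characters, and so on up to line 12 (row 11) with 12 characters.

r0=0: X
r1=1: XX
r2=10: X-X
r3=11: XXXX
r4=100: X---X
r5=101: XX--XX
r6=110: X-X-X-X
r7=111: XXXXXXXX
r8=1000: X-------X
r9=1001: XX------XX
r10=1010: X-X-----X-X
r11=1011: XXXX----XXXX

Answer: X
XX
X-X
XXXX
X---X
XX--XX
X-X-X-X
XXXXXXXX
X-------X
XX------XX
X-X-----X-X
XXXX----XXXX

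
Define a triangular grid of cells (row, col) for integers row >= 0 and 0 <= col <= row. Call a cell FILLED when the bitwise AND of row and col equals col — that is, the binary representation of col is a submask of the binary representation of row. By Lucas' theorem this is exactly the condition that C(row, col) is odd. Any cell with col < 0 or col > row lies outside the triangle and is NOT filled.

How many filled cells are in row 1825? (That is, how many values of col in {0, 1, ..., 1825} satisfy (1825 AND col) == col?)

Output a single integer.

Answer: 32

Derivation:
1825 in binary = 11100100001
popcount(1825) = number of 1-bits in 11100100001 = 5
A col c satisfies (1825 AND c) == c iff every set bit of c is also set in 1825; each of the 5 set bits of 1825 can independently be on or off in c.
count = 2^5 = 32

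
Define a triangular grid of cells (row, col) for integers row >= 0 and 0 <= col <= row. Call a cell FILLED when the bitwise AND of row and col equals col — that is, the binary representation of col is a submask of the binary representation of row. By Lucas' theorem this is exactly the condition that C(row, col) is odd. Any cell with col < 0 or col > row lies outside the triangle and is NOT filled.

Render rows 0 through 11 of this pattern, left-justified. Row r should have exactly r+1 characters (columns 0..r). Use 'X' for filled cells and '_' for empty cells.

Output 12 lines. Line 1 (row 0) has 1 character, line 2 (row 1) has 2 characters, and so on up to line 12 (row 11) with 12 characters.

Answer: X
XX
X_X
XXXX
X___X
XX__XX
X_X_X_X
XXXXXXXX
X_______X
XX______XX
X_X_____X_X
XXXX____XXXX

Derivation:
r0=0: X
r1=1: XX
r2=10: X_X
r3=11: XXXX
r4=100: X___X
r5=101: XX__XX
r6=110: X_X_X_X
r7=111: XXXXXXXX
r8=1000: X_______X
r9=1001: XX______XX
r10=1010: X_X_____X_X
r11=1011: XXXX____XXXX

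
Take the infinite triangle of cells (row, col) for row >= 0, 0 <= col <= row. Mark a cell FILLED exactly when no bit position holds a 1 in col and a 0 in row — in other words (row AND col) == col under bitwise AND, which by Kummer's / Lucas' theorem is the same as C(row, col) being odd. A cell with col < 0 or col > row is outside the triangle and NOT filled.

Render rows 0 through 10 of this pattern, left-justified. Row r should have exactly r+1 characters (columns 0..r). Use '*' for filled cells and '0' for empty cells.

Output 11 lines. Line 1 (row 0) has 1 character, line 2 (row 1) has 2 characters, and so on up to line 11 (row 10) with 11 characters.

Answer: *
**
*0*
****
*000*
**00**
*0*0*0*
********
*0000000*
**000000**
*0*00000*0*

Derivation:
r0=0: *
r1=1: **
r2=10: *0*
r3=11: ****
r4=100: *000*
r5=101: **00**
r6=110: *0*0*0*
r7=111: ********
r8=1000: *0000000*
r9=1001: **000000**
r10=1010: *0*00000*0*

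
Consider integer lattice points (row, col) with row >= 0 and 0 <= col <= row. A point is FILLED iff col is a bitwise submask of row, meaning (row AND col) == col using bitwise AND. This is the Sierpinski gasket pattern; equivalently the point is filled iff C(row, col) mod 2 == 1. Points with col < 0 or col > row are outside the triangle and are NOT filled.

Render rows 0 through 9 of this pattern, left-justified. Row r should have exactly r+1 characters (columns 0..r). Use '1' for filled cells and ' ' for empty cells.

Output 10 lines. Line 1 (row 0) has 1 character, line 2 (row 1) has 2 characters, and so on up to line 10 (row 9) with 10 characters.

r0=0: 1
r1=1: 11
r2=10: 1 1
r3=11: 1111
r4=100: 1   1
r5=101: 11  11
r6=110: 1 1 1 1
r7=111: 11111111
r8=1000: 1       1
r9=1001: 11      11

Answer: 1
11
1 1
1111
1   1
11  11
1 1 1 1
11111111
1       1
11      11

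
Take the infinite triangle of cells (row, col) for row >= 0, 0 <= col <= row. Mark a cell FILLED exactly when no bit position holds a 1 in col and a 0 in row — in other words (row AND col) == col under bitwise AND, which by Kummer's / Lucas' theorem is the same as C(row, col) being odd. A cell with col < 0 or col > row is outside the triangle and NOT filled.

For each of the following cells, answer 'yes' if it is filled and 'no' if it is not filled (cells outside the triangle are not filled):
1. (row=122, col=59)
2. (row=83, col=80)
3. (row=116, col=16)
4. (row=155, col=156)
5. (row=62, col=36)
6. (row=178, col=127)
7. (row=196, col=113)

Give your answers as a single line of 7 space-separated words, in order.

Answer: no yes yes no yes no no

Derivation:
(122,59): row=0b1111010, col=0b111011, row AND col = 0b111010 = 58; 58 != 59 -> empty
(83,80): row=0b1010011, col=0b1010000, row AND col = 0b1010000 = 80; 80 == 80 -> filled
(116,16): row=0b1110100, col=0b10000, row AND col = 0b10000 = 16; 16 == 16 -> filled
(155,156): col outside [0, 155] -> not filled
(62,36): row=0b111110, col=0b100100, row AND col = 0b100100 = 36; 36 == 36 -> filled
(178,127): row=0b10110010, col=0b1111111, row AND col = 0b110010 = 50; 50 != 127 -> empty
(196,113): row=0b11000100, col=0b1110001, row AND col = 0b1000000 = 64; 64 != 113 -> empty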